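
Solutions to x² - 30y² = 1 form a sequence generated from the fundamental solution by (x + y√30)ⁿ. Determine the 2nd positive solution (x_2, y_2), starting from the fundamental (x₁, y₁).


Step 1: Find the fundamental solution (x₁, y₁) of x² - 30y² = 1.
  Expand √30 as a continued fraction. a₀ = ⌊√30⌋ = 5; iterate m_{k+1} = d_k·a_k − m_k, d_{k+1} = (30 − m_{k+1}²)/d_k, a_{k+1} = ⌊(a₀ + m_{k+1})/d_{k+1}⌋ (starting m₀ = 0, d₀ = 1), with convergents p_k = a_k·p_{k-1} + p_{k-2}, q_k = a_k·q_{k-1} + q_{k-2} (p₋₁ = 1, q₋₁ = 0):
  k = 0: a₀ = 5; p₀/q₀ = 5/1; p₀² − 30·q₀² = 25 − 30 = -5.
  k = 1: m = 5, d = 5, a = ⌊(5 + 5)/5⌋ = 2; p/q = (2·5 + 1)/(2·1 + 0) = 11/2; p² − 30·q² = 121 − 120 = 1.
  The first convergent with p² − 30·q² = 1 gives the fundamental solution (x₁, y₁) = (11, 2).
Step 2: Apply the recurrence (x_{n+1}, y_{n+1}) = (x₁x_n + 30y₁y_n, x₁y_n + y₁x_n) repeatedly.
  From (x_1, y_1) = (11, 2): x_2 = 11·11 + 30·2·2 = 241; y_2 = 11·2 + 2·11 = 44.
Step 3: Verify x_2² - 30·y_2² = 58081 - 58080 = 1 (should be 1). ✓

(x_1, y_1) = (11, 2); (x_2, y_2) = (241, 44).


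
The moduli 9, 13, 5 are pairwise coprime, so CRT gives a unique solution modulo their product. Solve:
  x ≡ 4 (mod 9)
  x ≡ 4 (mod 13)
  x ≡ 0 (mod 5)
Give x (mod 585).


Moduli 9, 13, 5 are pairwise coprime; by CRT there is a unique solution modulo M = 9 · 13 · 5 = 585.
Solve pairwise, accumulating the modulus:
  Start with x ≡ 4 (mod 9).
  Combine with x ≡ 4 (mod 13): since gcd(9, 13) = 1, we get a unique residue mod 117.
    Write x = 4 + 9·t and substitute into x ≡ 4 (mod 13): 9·t ≡ 4 − 4 = 0 (mod 13).
    The inverse of 9 mod 13 is 3 (since 9·3 = 27 = 2·13 + 1), so t ≡ 3·0 = 0 ≡ 0 (mod 13).
    Then x = 4 + 9·0 = 4, valid modulo lcm(9, 13) = 117: x ≡ 4 (mod 117).
  Combine with x ≡ 0 (mod 5): since gcd(117, 5) = 1, we get a unique residue mod 585.
    Write x = 4 + 117·t and substitute into x ≡ 0 (mod 5): 117·t ≡ 0 − 4 = -4 (mod 5).
    Reduce coefficients mod 5: 2·t ≡ 1 (mod 5).
    The inverse of 2 mod 5 is 3 (since 2·3 = 6 = 1·5 + 1), so t ≡ 3·1 = 3 ≡ 3 (mod 5).
    Then x = 4 + 117·3 = 355, valid modulo lcm(117, 5) = 585: x ≡ 355 (mod 585).
Verify: 355 mod 9 = 4 ✓, 355 mod 13 = 4 ✓, 355 mod 5 = 0 ✓.

x ≡ 355 (mod 585).


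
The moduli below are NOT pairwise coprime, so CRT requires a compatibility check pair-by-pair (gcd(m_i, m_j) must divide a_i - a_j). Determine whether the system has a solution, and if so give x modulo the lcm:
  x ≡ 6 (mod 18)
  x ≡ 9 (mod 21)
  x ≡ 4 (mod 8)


Moduli 18, 21, 8 are not pairwise coprime, so CRT works modulo lcm(m_i) when all pairwise compatibility conditions hold.
Pairwise compatibility: gcd(m_i, m_j) must divide a_i - a_j for every pair.
Merge one congruence at a time:
  Start: x ≡ 6 (mod 18).
  Combine with x ≡ 9 (mod 21): gcd(18, 21) = 3; 9 - 6 = 3, which IS divisible by 3, so compatible.
    Write x = 6 + 18·t and substitute into x ≡ 9 (mod 21): 18·t ≡ 9 − 6 = 3 (mod 21).
    Divide the congruence (and modulus) by g = 3: 6·t ≡ 1 (mod 7).
    The inverse of 6 mod 7 is 6 (since 6·6 = 36 = 5·7 + 1), so t ≡ 6·1 = 6 ≡ 6 (mod 7).
    Then x = 6 + 18·6 = 114, valid modulo lcm(18, 21) = 126: x ≡ 114 (mod 126).
  Combine with x ≡ 4 (mod 8): gcd(126, 8) = 2; 4 - 114 = -110, which IS divisible by 2, so compatible.
    Write x = 114 + 126·t and substitute into x ≡ 4 (mod 8): 126·t ≡ 4 − 114 = -110 (mod 8).
    Divide the congruence (and modulus) by g = 2: 63·t ≡ -55 (mod 4).
    Reduce coefficients mod 4: 3·t ≡ 1 (mod 4).
    The inverse of 3 mod 4 is 3 (since 3·3 = 9 = 2·4 + 1), so t ≡ 3·1 = 3 ≡ 3 (mod 4).
    Then x = 114 + 126·3 = 492, valid modulo lcm(126, 8) = 504: x ≡ 492 (mod 504).
Verify: 492 mod 18 = 6, 492 mod 21 = 9, 492 mod 8 = 4.

x ≡ 492 (mod 504).


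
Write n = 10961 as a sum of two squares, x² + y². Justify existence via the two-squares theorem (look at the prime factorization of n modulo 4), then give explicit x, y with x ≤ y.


Step 1: Factor n = 10961 = 97 · 113.
Step 2: Check the mod-4 condition on each prime factor: 97 ≡ 1 (mod 4), exponent 1; 113 ≡ 1 (mod 4), exponent 1.
All primes ≡ 3 (mod 4) appear to even exponent (or don't appear), so by the two-squares theorem n IS expressible as a sum of two squares.
Step 3: Build a representation. Here n = 97 · 113 is a product of primes ≡ 1 (mod 4). Each prime p ≡ 1 (mod 4) is itself a sum of two squares; find a² by testing p − a² for a perfect square:
  97: 97 − 1² = 96, 97 − 2² = 93, 97 − 3² = 88, 97 − 4² = 81 = 9² ⇒ 97 = 4² + 9².
  113: 113 − 1² = 112, 113 − 2² = 109, 113 − 3² = 104, 113 − 4² = 97, 113 − 5² = 88, 113 − 6² = 77, 113 − 7² = 64 = 8² ⇒ 113 = 7² + 8².
  Combine using the Brahmagupta–Fibonacci identity (a² + b²)(c² + d²) = (ac − bd)² + (ad + bc)² = (ac + bd)² + (ad − bc)²:
  97 · 113 = 10961: from (4² + 9²)(7² + 8²), take (4·7 − 9·8, 4·8 + 9·7) = (28 − 72, 32 + 63) = (-44, 95); dropping signs (only squares matter) gives (44, 95); check 44² + 95² = 1936 + 9025 = 10961 ✓.
Step 4: Order so x ≤ y and verify: 44² + 95² = 1936 + 9025 = 10961 = n. ✓

n = 10961 = 44² + 95² (one valid representation with x ≤ y).


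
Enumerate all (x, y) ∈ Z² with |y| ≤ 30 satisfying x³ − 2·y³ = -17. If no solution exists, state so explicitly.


The equation is x³ - 2y³ = -17. For fixed y, x³ = 2·y³ − 17, so a solution requires the RHS to be a perfect cube.
Strategy: iterate y from -30 to 30, compute RHS = 2·y³ − 17, and check whether it is a (positive or negative) perfect cube.
Check small values of y:
  y = 0: RHS = -17 is not a perfect cube.
  y = 1: RHS = -15 is not a perfect cube.
  y = -1: RHS = -19 is not a perfect cube.
  y = 2: RHS = -1 = (-1)³ ⇒ x = -1 works.
  y = -2: RHS = -33 is not a perfect cube.
  y = 3: RHS = 37 is not a perfect cube.
  y = -3: RHS = -71 is not a perfect cube.
Continuing the search up to |y| = 30 finds no further solutions beyond those listed.
Collected solutions: (-1, 2).

Solutions (with |y| ≤ 30): (-1, 2).


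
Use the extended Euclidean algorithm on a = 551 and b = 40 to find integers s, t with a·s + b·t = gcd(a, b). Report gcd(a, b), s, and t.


Euclidean algorithm on (551, 40) — divide until remainder is 0:
  551 = 13 · 40 + 31
  40 = 1 · 31 + 9
  31 = 3 · 9 + 4
  9 = 2 · 4 + 1
  4 = 4 · 1 + 0
gcd(551, 40) = 1.
Track Bezout coefficients alongside the remainders: start with r₀ = 551 = a·1 + b·0 (s = 1, t = 0) and r₁ = 40 = a·0 + b·1 (s = 0, t = 1); each new remainder r_{k+1} = r_{k-1} − q_k·r_k inherits s_{k+1} = s_{k-1} − q_k·s_k, t_{k+1} = t_{k-1} − q_k·t_k, so r_k = a·s_k + b·t_k at every step:
  q = 13: r = 31, s = 1 − 13·0 = 1, t = 0 − 13·1 = -13  (check: 551·1 + 40·(-13) = 31)
  q = 1: r = 9, s = 0 − 1·1 = -1, t = 1 − 1·(-13) = 14  (check: 551·(-1) + 40·14 = 9)
  q = 3: r = 4, s = 1 − 3·(-1) = 4, t = -13 − 3·14 = -55  (check: 551·4 + 40·(-55) = 4)
  q = 2: r = 1, s = -1 − 2·4 = -9, t = 14 − 2·(-55) = 124  (check: 551·(-9) + 40·124 = 1)
The row with r = 1 (the gcd) gives the Bezout coefficients s = -9, t = 124.
Result: 551 · (-9) + 40 · (124) = 1.

gcd(551, 40) = 1; s = -9, t = 124 (check: 551·(-9) + 40·124 = 1).


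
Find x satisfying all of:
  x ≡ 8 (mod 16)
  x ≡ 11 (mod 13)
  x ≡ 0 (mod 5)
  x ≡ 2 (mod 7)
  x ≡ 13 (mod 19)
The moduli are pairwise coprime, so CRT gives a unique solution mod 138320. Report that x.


Product of moduli M = 16 · 13 · 5 · 7 · 19 = 138320.
Merge one congruence at a time:
  Start: x ≡ 8 (mod 16).
  Combine with x ≡ 11 (mod 13); new modulus lcm = 208.
    Write x = 8 + 16·t and substitute into x ≡ 11 (mod 13): 16·t ≡ 11 − 8 = 3 (mod 13).
    Reduce coefficients mod 13: 3·t ≡ 3 (mod 13).
    The inverse of 3 mod 13 is 9 (since 3·9 = 27 = 2·13 + 1), so t ≡ 9·3 = 27 ≡ 1 (mod 13).
    Then x = 8 + 16·1 = 24, valid modulo lcm(16, 13) = 208: x ≡ 24 (mod 208).
  Combine with x ≡ 0 (mod 5); new modulus lcm = 1040.
    Write x = 24 + 208·t and substitute into x ≡ 0 (mod 5): 208·t ≡ 0 − 24 = -24 (mod 5).
    Reduce coefficients mod 5: 3·t ≡ 1 (mod 5).
    The inverse of 3 mod 5 is 2 (since 3·2 = 6 = 1·5 + 1), so t ≡ 2·1 = 2 ≡ 2 (mod 5).
    Then x = 24 + 208·2 = 440, valid modulo lcm(208, 5) = 1040: x ≡ 440 (mod 1040).
  Combine with x ≡ 2 (mod 7); new modulus lcm = 7280.
    Write x = 440 + 1040·t and substitute into x ≡ 2 (mod 7): 1040·t ≡ 2 − 440 = -438 (mod 7).
    Reduce coefficients mod 7: 4·t ≡ 3 (mod 7).
    The inverse of 4 mod 7 is 2 (since 4·2 = 8 = 1·7 + 1), so t ≡ 2·3 = 6 ≡ 6 (mod 7).
    Then x = 440 + 1040·6 = 6680, valid modulo lcm(1040, 7) = 7280: x ≡ 6680 (mod 7280).
  Combine with x ≡ 13 (mod 19); new modulus lcm = 138320.
    Write x = 6680 + 7280·t and substitute into x ≡ 13 (mod 19): 7280·t ≡ 13 − 6680 = -6667 (mod 19).
    Reduce coefficients mod 19: 3·t ≡ 2 (mod 19).
    The inverse of 3 mod 19 is 13 (since 3·13 = 39 = 2·19 + 1), so t ≡ 13·2 = 26 ≡ 7 (mod 19).
    Then x = 6680 + 7280·7 = 57640, valid modulo lcm(7280, 19) = 138320: x ≡ 57640 (mod 138320).
Verify against each original: 57640 mod 16 = 8, 57640 mod 13 = 11, 57640 mod 5 = 0, 57640 mod 7 = 2, 57640 mod 19 = 13.

x ≡ 57640 (mod 138320).


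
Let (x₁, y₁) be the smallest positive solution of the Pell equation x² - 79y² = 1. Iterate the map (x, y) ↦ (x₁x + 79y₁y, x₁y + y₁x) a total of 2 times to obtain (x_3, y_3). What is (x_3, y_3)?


Step 1: Find the fundamental solution (x₁, y₁) of x² - 79y² = 1.
  Expand √79 as a continued fraction. a₀ = ⌊√79⌋ = 8; iterate m_{k+1} = d_k·a_k − m_k, d_{k+1} = (79 − m_{k+1}²)/d_k, a_{k+1} = ⌊(a₀ + m_{k+1})/d_{k+1}⌋ (starting m₀ = 0, d₀ = 1), with convergents p_k = a_k·p_{k-1} + p_{k-2}, q_k = a_k·q_{k-1} + q_{k-2} (p₋₁ = 1, q₋₁ = 0):
  k = 0: a₀ = 8; p₀/q₀ = 8/1; p₀² − 79·q₀² = 64 − 79 = -15.
  k = 1: m = 8, d = 15, a = ⌊(8 + 8)/15⌋ = 1; p/q = (1·8 + 1)/(1·1 + 0) = 9/1; p² − 79·q² = 81 − 79 = 2.
  k = 2: m = 7, d = 2, a = ⌊(8 + 7)/2⌋ = 7; p/q = (7·9 + 8)/(7·1 + 1) = 71/8; p² − 79·q² = 5041 − 5056 = -15.
  k = 3: m = 7, d = 15, a = ⌊(8 + 7)/15⌋ = 1; p/q = (1·71 + 9)/(1·8 + 1) = 80/9; p² − 79·q² = 6400 − 6399 = 1.
  The first convergent with p² − 79·q² = 1 gives the fundamental solution (x₁, y₁) = (80, 9).
Step 2: Apply the recurrence (x_{n+1}, y_{n+1}) = (x₁x_n + 79y₁y_n, x₁y_n + y₁x_n) repeatedly.
  From (x_1, y_1) = (80, 9): x_2 = 80·80 + 79·9·9 = 12799; y_2 = 80·9 + 9·80 = 1440.
  From (x_2, y_2) = (12799, 1440): x_3 = 80·12799 + 79·9·1440 = 2047760; y_3 = 80·1440 + 9·12799 = 230391.
Step 3: Verify x_3² - 79·y_3² = 4193321017600 - 4193321017599 = 1 (should be 1). ✓

(x_1, y_1) = (80, 9); (x_3, y_3) = (2047760, 230391).


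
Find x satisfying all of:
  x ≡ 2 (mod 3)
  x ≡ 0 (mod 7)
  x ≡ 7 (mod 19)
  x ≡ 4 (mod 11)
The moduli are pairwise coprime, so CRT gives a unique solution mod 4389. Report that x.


Product of moduli M = 3 · 7 · 19 · 11 = 4389.
Merge one congruence at a time:
  Start: x ≡ 2 (mod 3).
  Combine with x ≡ 0 (mod 7); new modulus lcm = 21.
    Write x = 2 + 3·t and substitute into x ≡ 0 (mod 7): 3·t ≡ 0 − 2 = -2 (mod 7).
    Reduce coefficients mod 7: 3·t ≡ 5 (mod 7).
    The inverse of 3 mod 7 is 5 (since 3·5 = 15 = 2·7 + 1), so t ≡ 5·5 = 25 ≡ 4 (mod 7).
    Then x = 2 + 3·4 = 14, valid modulo lcm(3, 7) = 21: x ≡ 14 (mod 21).
  Combine with x ≡ 7 (mod 19); new modulus lcm = 399.
    Write x = 14 + 21·t and substitute into x ≡ 7 (mod 19): 21·t ≡ 7 − 14 = -7 (mod 19).
    Reduce coefficients mod 19: 2·t ≡ 12 (mod 19).
    The inverse of 2 mod 19 is 10 (since 2·10 = 20 = 1·19 + 1), so t ≡ 10·12 = 120 ≡ 6 (mod 19).
    Then x = 14 + 21·6 = 140, valid modulo lcm(21, 19) = 399: x ≡ 140 (mod 399).
  Combine with x ≡ 4 (mod 11); new modulus lcm = 4389.
    Write x = 140 + 399·t and substitute into x ≡ 4 (mod 11): 399·t ≡ 4 − 140 = -136 (mod 11).
    Reduce coefficients mod 11: 3·t ≡ 7 (mod 11).
    The inverse of 3 mod 11 is 4 (since 3·4 = 12 = 1·11 + 1), so t ≡ 4·7 = 28 ≡ 6 (mod 11).
    Then x = 140 + 399·6 = 2534, valid modulo lcm(399, 11) = 4389: x ≡ 2534 (mod 4389).
Verify against each original: 2534 mod 3 = 2, 2534 mod 7 = 0, 2534 mod 19 = 7, 2534 mod 11 = 4.

x ≡ 2534 (mod 4389).


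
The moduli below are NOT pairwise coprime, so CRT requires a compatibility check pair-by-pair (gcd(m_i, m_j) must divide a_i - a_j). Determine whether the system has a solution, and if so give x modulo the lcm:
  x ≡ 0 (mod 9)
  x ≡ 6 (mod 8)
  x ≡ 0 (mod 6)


Moduli 9, 8, 6 are not pairwise coprime, so CRT works modulo lcm(m_i) when all pairwise compatibility conditions hold.
Pairwise compatibility: gcd(m_i, m_j) must divide a_i - a_j for every pair.
Merge one congruence at a time:
  Start: x ≡ 0 (mod 9).
  Combine with x ≡ 6 (mod 8): gcd(9, 8) = 1; 6 - 0 = 6, which IS divisible by 1, so compatible.
    Write x = 0 + 9·t and substitute into x ≡ 6 (mod 8): 9·t ≡ 6 − 0 = 6 (mod 8).
    Reduce coefficients mod 8: 1·t ≡ 6 (mod 8).
    So t ≡ 6 (mod 8).
    Then x = 0 + 9·6 = 54, valid modulo lcm(9, 8) = 72: x ≡ 54 (mod 72).
  Combine with x ≡ 0 (mod 6): gcd(72, 6) = 6; 0 - 54 = -54, which IS divisible by 6, so compatible.
    Write x = 54 + 72·t and substitute into x ≡ 0 (mod 6): 72·t ≡ 0 − 54 = -54 (mod 6).
    Divide the congruence (and modulus) by g = 6: 12·t ≡ -9 (mod 1).
    Modulo 1 every t works; take t = 0.
    Then x = 54 + 72·0 = 54, valid modulo lcm(72, 6) = 72: x ≡ 54 (mod 72).
Verify: 54 mod 9 = 0, 54 mod 8 = 6, 54 mod 6 = 0.

x ≡ 54 (mod 72).


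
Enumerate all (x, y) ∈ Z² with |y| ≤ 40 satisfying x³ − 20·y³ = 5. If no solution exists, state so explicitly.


The equation is x³ - 20y³ = 5. For fixed y, x³ = 20·y³ + 5, so a solution requires the RHS to be a perfect cube.
Strategy: iterate y from -40 to 40, compute RHS = 20·y³ + 5, and check whether it is a (positive or negative) perfect cube.
Check small values of y:
  y = 0: RHS = 5 is not a perfect cube.
  y = 1: RHS = 25 is not a perfect cube.
  y = -1: RHS = -15 is not a perfect cube.
  y = 2: RHS = 165 is not a perfect cube.
  y = -2: RHS = -155 is not a perfect cube.
  y = 3: RHS = 545 is not a perfect cube.
  y = -3: RHS = -535 is not a perfect cube.
Continuing the search up to |y| = 40 finds no solutions either.
No (x, y) in the scanned range satisfies the equation.

No integer solutions with |y| ≤ 40.


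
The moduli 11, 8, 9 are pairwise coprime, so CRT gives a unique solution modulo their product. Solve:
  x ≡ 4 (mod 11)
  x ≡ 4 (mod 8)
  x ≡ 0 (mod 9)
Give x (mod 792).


Moduli 11, 8, 9 are pairwise coprime; by CRT there is a unique solution modulo M = 11 · 8 · 9 = 792.
Solve pairwise, accumulating the modulus:
  Start with x ≡ 4 (mod 11).
  Combine with x ≡ 4 (mod 8): since gcd(11, 8) = 1, we get a unique residue mod 88.
    Write x = 4 + 11·t and substitute into x ≡ 4 (mod 8): 11·t ≡ 4 − 4 = 0 (mod 8).
    Reduce coefficients mod 8: 3·t ≡ 0 (mod 8).
    The inverse of 3 mod 8 is 3 (since 3·3 = 9 = 1·8 + 1), so t ≡ 3·0 = 0 ≡ 0 (mod 8).
    Then x = 4 + 11·0 = 4, valid modulo lcm(11, 8) = 88: x ≡ 4 (mod 88).
  Combine with x ≡ 0 (mod 9): since gcd(88, 9) = 1, we get a unique residue mod 792.
    Write x = 4 + 88·t and substitute into x ≡ 0 (mod 9): 88·t ≡ 0 − 4 = -4 (mod 9).
    Reduce coefficients mod 9: 7·t ≡ 5 (mod 9).
    The inverse of 7 mod 9 is 4 (since 7·4 = 28 = 3·9 + 1), so t ≡ 4·5 = 20 ≡ 2 (mod 9).
    Then x = 4 + 88·2 = 180, valid modulo lcm(88, 9) = 792: x ≡ 180 (mod 792).
Verify: 180 mod 11 = 4 ✓, 180 mod 8 = 4 ✓, 180 mod 9 = 0 ✓.

x ≡ 180 (mod 792).


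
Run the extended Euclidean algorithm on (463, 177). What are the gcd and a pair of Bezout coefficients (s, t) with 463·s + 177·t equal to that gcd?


Euclidean algorithm on (463, 177) — divide until remainder is 0:
  463 = 2 · 177 + 109
  177 = 1 · 109 + 68
  109 = 1 · 68 + 41
  68 = 1 · 41 + 27
  41 = 1 · 27 + 14
  27 = 1 · 14 + 13
  14 = 1 · 13 + 1
  13 = 13 · 1 + 0
gcd(463, 177) = 1.
Track Bezout coefficients alongside the remainders: start with r₀ = 463 = a·1 + b·0 (s = 1, t = 0) and r₁ = 177 = a·0 + b·1 (s = 0, t = 1); each new remainder r_{k+1} = r_{k-1} − q_k·r_k inherits s_{k+1} = s_{k-1} − q_k·s_k, t_{k+1} = t_{k-1} − q_k·t_k, so r_k = a·s_k + b·t_k at every step:
  q = 2: r = 109, s = 1 − 2·0 = 1, t = 0 − 2·1 = -2  (check: 463·1 + 177·(-2) = 109)
  q = 1: r = 68, s = 0 − 1·1 = -1, t = 1 − 1·(-2) = 3  (check: 463·(-1) + 177·3 = 68)
  q = 1: r = 41, s = 1 − 1·(-1) = 2, t = -2 − 1·3 = -5  (check: 463·2 + 177·(-5) = 41)
  q = 1: r = 27, s = -1 − 1·2 = -3, t = 3 − 1·(-5) = 8  (check: 463·(-3) + 177·8 = 27)
  q = 1: r = 14, s = 2 − 1·(-3) = 5, t = -5 − 1·8 = -13  (check: 463·5 + 177·(-13) = 14)
  q = 1: r = 13, s = -3 − 1·5 = -8, t = 8 − 1·(-13) = 21  (check: 463·(-8) + 177·21 = 13)
  q = 1: r = 1, s = 5 − 1·(-8) = 13, t = -13 − 1·21 = -34  (check: 463·13 + 177·(-34) = 1)
The row with r = 1 (the gcd) gives the Bezout coefficients s = 13, t = -34.
Result: 463 · (13) + 177 · (-34) = 1.

gcd(463, 177) = 1; s = 13, t = -34 (check: 463·13 + 177·(-34) = 1).


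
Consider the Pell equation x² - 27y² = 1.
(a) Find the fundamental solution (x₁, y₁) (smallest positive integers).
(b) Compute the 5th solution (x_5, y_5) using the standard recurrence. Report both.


Step 1: Find the fundamental solution (x₁, y₁) of x² - 27y² = 1.
  Expand √27 as a continued fraction. a₀ = ⌊√27⌋ = 5; iterate m_{k+1} = d_k·a_k − m_k, d_{k+1} = (27 − m_{k+1}²)/d_k, a_{k+1} = ⌊(a₀ + m_{k+1})/d_{k+1}⌋ (starting m₀ = 0, d₀ = 1), with convergents p_k = a_k·p_{k-1} + p_{k-2}, q_k = a_k·q_{k-1} + q_{k-2} (p₋₁ = 1, q₋₁ = 0):
  k = 0: a₀ = 5; p₀/q₀ = 5/1; p₀² − 27·q₀² = 25 − 27 = -2.
  k = 1: m = 5, d = 2, a = ⌊(5 + 5)/2⌋ = 5; p/q = (5·5 + 1)/(5·1 + 0) = 26/5; p² − 27·q² = 676 − 675 = 1.
  The first convergent with p² − 27·q² = 1 gives the fundamental solution (x₁, y₁) = (26, 5).
Step 2: Apply the recurrence (x_{n+1}, y_{n+1}) = (x₁x_n + 27y₁y_n, x₁y_n + y₁x_n) repeatedly.
  From (x_1, y_1) = (26, 5): x_2 = 26·26 + 27·5·5 = 1351; y_2 = 26·5 + 5·26 = 260.
  From (x_2, y_2) = (1351, 260): x_3 = 26·1351 + 27·5·260 = 70226; y_3 = 26·260 + 5·1351 = 13515.
  From (x_3, y_3) = (70226, 13515): x_4 = 26·70226 + 27·5·13515 = 3650401; y_4 = 26·13515 + 5·70226 = 702520.
  From (x_4, y_4) = (3650401, 702520): x_5 = 26·3650401 + 27·5·702520 = 189750626; y_5 = 26·702520 + 5·3650401 = 36517525.
Step 3: Verify x_5² - 27·y_5² = 36005300067391876 - 36005300067391875 = 1 (should be 1). ✓

(x_1, y_1) = (26, 5); (x_5, y_5) = (189750626, 36517525).


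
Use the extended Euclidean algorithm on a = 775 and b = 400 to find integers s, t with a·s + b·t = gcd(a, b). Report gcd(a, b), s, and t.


Euclidean algorithm on (775, 400) — divide until remainder is 0:
  775 = 1 · 400 + 375
  400 = 1 · 375 + 25
  375 = 15 · 25 + 0
gcd(775, 400) = 25.
Track Bezout coefficients alongside the remainders: start with r₀ = 775 = a·1 + b·0 (s = 1, t = 0) and r₁ = 400 = a·0 + b·1 (s = 0, t = 1); each new remainder r_{k+1} = r_{k-1} − q_k·r_k inherits s_{k+1} = s_{k-1} − q_k·s_k, t_{k+1} = t_{k-1} − q_k·t_k, so r_k = a·s_k + b·t_k at every step:
  q = 1: r = 375, s = 1 − 1·0 = 1, t = 0 − 1·1 = -1  (check: 775·1 + 400·(-1) = 375)
  q = 1: r = 25, s = 0 − 1·1 = -1, t = 1 − 1·(-1) = 2  (check: 775·(-1) + 400·2 = 25)
The row with r = 25 (the gcd) gives the Bezout coefficients s = -1, t = 2.
Result: 775 · (-1) + 400 · (2) = 25.

gcd(775, 400) = 25; s = -1, t = 2 (check: 775·(-1) + 400·2 = 25).


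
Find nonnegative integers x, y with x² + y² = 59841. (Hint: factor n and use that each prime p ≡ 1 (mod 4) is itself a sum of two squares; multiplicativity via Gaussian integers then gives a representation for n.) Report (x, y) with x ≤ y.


Step 1: Factor n = 59841 = 3^2 · 61 · 109.
Step 2: Check the mod-4 condition on each prime factor: 3 ≡ 3 (mod 4), exponent 2 (must be even); 61 ≡ 1 (mod 4), exponent 1; 109 ≡ 1 (mod 4), exponent 1.
All primes ≡ 3 (mod 4) appear to even exponent (or don't appear), so by the two-squares theorem n IS expressible as a sum of two squares.
Step 3: Build a representation. Group n = k² · m with k = 3 and m = 61 · 109 = 6649 (a product of primes ≡ 1 (mod 4)); a representation of m scales to one of n via (k·x)² + (k·y)² = k²(x² + y²). Each prime p ≡ 1 (mod 4) is itself a sum of two squares; find a² by testing p − a² for a perfect square:
  61: 61 − 1² = 60, 61 − 2² = 57, 61 − 3² = 52, 61 − 4² = 45, 61 − 5² = 36 = 6² ⇒ 61 = 5² + 6².
  109: 109 − 1² = 108, 109 − 2² = 105, 109 − 3² = 100 = 10² ⇒ 109 = 3² + 10².
  Combine using the Brahmagupta–Fibonacci identity (a² + b²)(c² + d²) = (ac − bd)² + (ad + bc)² = (ac + bd)² + (ad − bc)²:
  61 · 109 = 6649: from (5² + 6²)(3² + 10²), take (5·3 − 6·10, 5·10 + 6·3) = (15 − 60, 50 + 18) = (-45, 68); dropping signs (only squares matter) gives (45, 68); check 45² + 68² = 2025 + 4624 = 6649 ✓.
  Scale by k = 3: (3·45, 3·68) = (135, 204).
Step 4: Order so x ≤ y and verify: 135² + 204² = 18225 + 41616 = 59841 = n. ✓

n = 59841 = 135² + 204² (one valid representation with x ≤ y).


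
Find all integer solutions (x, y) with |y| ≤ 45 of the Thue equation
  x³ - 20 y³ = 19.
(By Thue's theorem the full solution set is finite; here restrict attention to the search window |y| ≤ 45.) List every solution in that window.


The equation is x³ - 20y³ = 19. For fixed y, x³ = 20·y³ + 19, so a solution requires the RHS to be a perfect cube.
Strategy: iterate y from -45 to 45, compute RHS = 20·y³ + 19, and check whether it is a (positive or negative) perfect cube.
Check small values of y:
  y = 0: RHS = 19 is not a perfect cube.
  y = 1: RHS = 39 is not a perfect cube.
  y = -1: RHS = -1 = (-1)³ ⇒ x = -1 works.
  y = 2: RHS = 179 is not a perfect cube.
  y = -2: RHS = -141 is not a perfect cube.
  y = 3: RHS = 559 is not a perfect cube.
  y = -3: RHS = -521 is not a perfect cube.
Continuing the search up to |y| = 45 finds no further solutions beyond those listed.
Collected solutions: (-1, -1).

Solutions (with |y| ≤ 45): (-1, -1).


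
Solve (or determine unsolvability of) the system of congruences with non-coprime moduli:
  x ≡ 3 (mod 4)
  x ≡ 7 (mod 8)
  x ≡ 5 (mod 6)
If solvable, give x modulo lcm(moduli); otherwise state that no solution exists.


Moduli 4, 8, 6 are not pairwise coprime, so CRT works modulo lcm(m_i) when all pairwise compatibility conditions hold.
Pairwise compatibility: gcd(m_i, m_j) must divide a_i - a_j for every pair.
Merge one congruence at a time:
  Start: x ≡ 3 (mod 4).
  Combine with x ≡ 7 (mod 8): gcd(4, 8) = 4; 7 - 3 = 4, which IS divisible by 4, so compatible.
    Write x = 3 + 4·t and substitute into x ≡ 7 (mod 8): 4·t ≡ 7 − 3 = 4 (mod 8).
    Divide the congruence (and modulus) by g = 4: 1·t ≡ 1 (mod 2).
    So t ≡ 1 (mod 2).
    Then x = 3 + 4·1 = 7, valid modulo lcm(4, 8) = 8: x ≡ 7 (mod 8).
  Combine with x ≡ 5 (mod 6): gcd(8, 6) = 2; 5 - 7 = -2, which IS divisible by 2, so compatible.
    Write x = 7 + 8·t and substitute into x ≡ 5 (mod 6): 8·t ≡ 5 − 7 = -2 (mod 6).
    Divide the congruence (and modulus) by g = 2: 4·t ≡ -1 (mod 3).
    Reduce coefficients mod 3: 1·t ≡ 2 (mod 3).
    So t ≡ 2 (mod 3).
    Then x = 7 + 8·2 = 23, valid modulo lcm(8, 6) = 24: x ≡ 23 (mod 24).
Verify: 23 mod 4 = 3, 23 mod 8 = 7, 23 mod 6 = 5.

x ≡ 23 (mod 24).


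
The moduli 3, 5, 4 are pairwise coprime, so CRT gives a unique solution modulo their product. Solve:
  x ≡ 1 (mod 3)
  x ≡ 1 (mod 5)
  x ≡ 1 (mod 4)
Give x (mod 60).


Moduli 3, 5, 4 are pairwise coprime; by CRT there is a unique solution modulo M = 3 · 5 · 4 = 60.
Solve pairwise, accumulating the modulus:
  Start with x ≡ 1 (mod 3).
  Combine with x ≡ 1 (mod 5): since gcd(3, 5) = 1, we get a unique residue mod 15.
    Write x = 1 + 3·t and substitute into x ≡ 1 (mod 5): 3·t ≡ 1 − 1 = 0 (mod 5).
    The inverse of 3 mod 5 is 2 (since 3·2 = 6 = 1·5 + 1), so t ≡ 2·0 = 0 ≡ 0 (mod 5).
    Then x = 1 + 3·0 = 1, valid modulo lcm(3, 5) = 15: x ≡ 1 (mod 15).
  Combine with x ≡ 1 (mod 4): since gcd(15, 4) = 1, we get a unique residue mod 60.
    Write x = 1 + 15·t and substitute into x ≡ 1 (mod 4): 15·t ≡ 1 − 1 = 0 (mod 4).
    Reduce coefficients mod 4: 3·t ≡ 0 (mod 4).
    The inverse of 3 mod 4 is 3 (since 3·3 = 9 = 2·4 + 1), so t ≡ 3·0 = 0 ≡ 0 (mod 4).
    Then x = 1 + 15·0 = 1, valid modulo lcm(15, 4) = 60: x ≡ 1 (mod 60).
Verify: 1 mod 3 = 1 ✓, 1 mod 5 = 1 ✓, 1 mod 4 = 1 ✓.

x ≡ 1 (mod 60).


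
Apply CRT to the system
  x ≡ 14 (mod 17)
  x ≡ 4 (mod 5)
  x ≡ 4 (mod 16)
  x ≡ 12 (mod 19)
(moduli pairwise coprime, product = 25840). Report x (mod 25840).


Product of moduli M = 17 · 5 · 16 · 19 = 25840.
Merge one congruence at a time:
  Start: x ≡ 14 (mod 17).
  Combine with x ≡ 4 (mod 5); new modulus lcm = 85.
    Write x = 14 + 17·t and substitute into x ≡ 4 (mod 5): 17·t ≡ 4 − 14 = -10 (mod 5).
    Reduce coefficients mod 5: 2·t ≡ 0 (mod 5).
    The inverse of 2 mod 5 is 3 (since 2·3 = 6 = 1·5 + 1), so t ≡ 3·0 = 0 ≡ 0 (mod 5).
    Then x = 14 + 17·0 = 14, valid modulo lcm(17, 5) = 85: x ≡ 14 (mod 85).
  Combine with x ≡ 4 (mod 16); new modulus lcm = 1360.
    Write x = 14 + 85·t and substitute into x ≡ 4 (mod 16): 85·t ≡ 4 − 14 = -10 (mod 16).
    Reduce coefficients mod 16: 5·t ≡ 6 (mod 16).
    The inverse of 5 mod 16 is 13 (since 5·13 = 65 = 4·16 + 1), so t ≡ 13·6 = 78 ≡ 14 (mod 16).
    Then x = 14 + 85·14 = 1204, valid modulo lcm(85, 16) = 1360: x ≡ 1204 (mod 1360).
  Combine with x ≡ 12 (mod 19); new modulus lcm = 25840.
    Write x = 1204 + 1360·t and substitute into x ≡ 12 (mod 19): 1360·t ≡ 12 − 1204 = -1192 (mod 19).
    Reduce coefficients mod 19: 11·t ≡ 5 (mod 19).
    The inverse of 11 mod 19 is 7 (since 11·7 = 77 = 4·19 + 1), so t ≡ 7·5 = 35 ≡ 16 (mod 19).
    Then x = 1204 + 1360·16 = 22964, valid modulo lcm(1360, 19) = 25840: x ≡ 22964 (mod 25840).
Verify against each original: 22964 mod 17 = 14, 22964 mod 5 = 4, 22964 mod 16 = 4, 22964 mod 19 = 12.

x ≡ 22964 (mod 25840).


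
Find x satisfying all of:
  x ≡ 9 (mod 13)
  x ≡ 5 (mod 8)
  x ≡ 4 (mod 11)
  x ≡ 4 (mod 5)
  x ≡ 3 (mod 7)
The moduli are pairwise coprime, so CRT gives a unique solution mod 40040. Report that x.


Product of moduli M = 13 · 8 · 11 · 5 · 7 = 40040.
Merge one congruence at a time:
  Start: x ≡ 9 (mod 13).
  Combine with x ≡ 5 (mod 8); new modulus lcm = 104.
    Write x = 9 + 13·t and substitute into x ≡ 5 (mod 8): 13·t ≡ 5 − 9 = -4 (mod 8).
    Reduce coefficients mod 8: 5·t ≡ 4 (mod 8).
    The inverse of 5 mod 8 is 5 (since 5·5 = 25 = 3·8 + 1), so t ≡ 5·4 = 20 ≡ 4 (mod 8).
    Then x = 9 + 13·4 = 61, valid modulo lcm(13, 8) = 104: x ≡ 61 (mod 104).
  Combine with x ≡ 4 (mod 11); new modulus lcm = 1144.
    Write x = 61 + 104·t and substitute into x ≡ 4 (mod 11): 104·t ≡ 4 − 61 = -57 (mod 11).
    Reduce coefficients mod 11: 5·t ≡ 9 (mod 11).
    The inverse of 5 mod 11 is 9 (since 5·9 = 45 = 4·11 + 1), so t ≡ 9·9 = 81 ≡ 4 (mod 11).
    Then x = 61 + 104·4 = 477, valid modulo lcm(104, 11) = 1144: x ≡ 477 (mod 1144).
  Combine with x ≡ 4 (mod 5); new modulus lcm = 5720.
    Write x = 477 + 1144·t and substitute into x ≡ 4 (mod 5): 1144·t ≡ 4 − 477 = -473 (mod 5).
    Reduce coefficients mod 5: 4·t ≡ 2 (mod 5).
    The inverse of 4 mod 5 is 4 (since 4·4 = 16 = 3·5 + 1), so t ≡ 4·2 = 8 ≡ 3 (mod 5).
    Then x = 477 + 1144·3 = 3909, valid modulo lcm(1144, 5) = 5720: x ≡ 3909 (mod 5720).
  Combine with x ≡ 3 (mod 7); new modulus lcm = 40040.
    Write x = 3909 + 5720·t and substitute into x ≡ 3 (mod 7): 5720·t ≡ 3 − 3909 = -3906 (mod 7).
    Reduce coefficients mod 7: 1·t ≡ 0 (mod 7).
    So t ≡ 0 (mod 7).
    Then x = 3909 + 5720·0 = 3909, valid modulo lcm(5720, 7) = 40040: x ≡ 3909 (mod 40040).
Verify against each original: 3909 mod 13 = 9, 3909 mod 8 = 5, 3909 mod 11 = 4, 3909 mod 5 = 4, 3909 mod 7 = 3.

x ≡ 3909 (mod 40040).


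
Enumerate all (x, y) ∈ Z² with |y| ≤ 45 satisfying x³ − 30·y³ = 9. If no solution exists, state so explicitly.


The equation is x³ - 30y³ = 9. For fixed y, x³ = 30·y³ + 9, so a solution requires the RHS to be a perfect cube.
Strategy: iterate y from -45 to 45, compute RHS = 30·y³ + 9, and check whether it is a (positive or negative) perfect cube.
Check small values of y:
  y = 0: RHS = 9 is not a perfect cube.
  y = 1: RHS = 39 is not a perfect cube.
  y = -1: RHS = -21 is not a perfect cube.
  y = 2: RHS = 249 is not a perfect cube.
  y = -2: RHS = -231 is not a perfect cube.
  y = 3: RHS = 819 is not a perfect cube.
  y = -3: RHS = -801 is not a perfect cube.
Continuing the search up to |y| = 45 finds no solutions either.
No (x, y) in the scanned range satisfies the equation.

No integer solutions with |y| ≤ 45.


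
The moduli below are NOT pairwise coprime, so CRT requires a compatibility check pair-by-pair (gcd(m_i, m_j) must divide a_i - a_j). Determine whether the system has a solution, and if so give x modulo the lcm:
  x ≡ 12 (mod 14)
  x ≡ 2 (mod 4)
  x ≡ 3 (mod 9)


Moduli 14, 4, 9 are not pairwise coprime, so CRT works modulo lcm(m_i) when all pairwise compatibility conditions hold.
Pairwise compatibility: gcd(m_i, m_j) must divide a_i - a_j for every pair.
Merge one congruence at a time:
  Start: x ≡ 12 (mod 14).
  Combine with x ≡ 2 (mod 4): gcd(14, 4) = 2; 2 - 12 = -10, which IS divisible by 2, so compatible.
    Write x = 12 + 14·t and substitute into x ≡ 2 (mod 4): 14·t ≡ 2 − 12 = -10 (mod 4).
    Divide the congruence (and modulus) by g = 2: 7·t ≡ -5 (mod 2).
    Reduce coefficients mod 2: 1·t ≡ 1 (mod 2).
    So t ≡ 1 (mod 2).
    Then x = 12 + 14·1 = 26, valid modulo lcm(14, 4) = 28: x ≡ 26 (mod 28).
  Combine with x ≡ 3 (mod 9): gcd(28, 9) = 1; 3 - 26 = -23, which IS divisible by 1, so compatible.
    Write x = 26 + 28·t and substitute into x ≡ 3 (mod 9): 28·t ≡ 3 − 26 = -23 (mod 9).
    Reduce coefficients mod 9: 1·t ≡ 4 (mod 9).
    So t ≡ 4 (mod 9).
    Then x = 26 + 28·4 = 138, valid modulo lcm(28, 9) = 252: x ≡ 138 (mod 252).
Verify: 138 mod 14 = 12, 138 mod 4 = 2, 138 mod 9 = 3.

x ≡ 138 (mod 252).


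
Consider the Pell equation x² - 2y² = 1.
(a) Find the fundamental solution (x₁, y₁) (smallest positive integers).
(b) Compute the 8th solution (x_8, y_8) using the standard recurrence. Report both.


Step 1: Find the fundamental solution (x₁, y₁) of x² - 2y² = 1.
  Expand √2 as a continued fraction. a₀ = ⌊√2⌋ = 1; iterate m_{k+1} = d_k·a_k − m_k, d_{k+1} = (2 − m_{k+1}²)/d_k, a_{k+1} = ⌊(a₀ + m_{k+1})/d_{k+1}⌋ (starting m₀ = 0, d₀ = 1), with convergents p_k = a_k·p_{k-1} + p_{k-2}, q_k = a_k·q_{k-1} + q_{k-2} (p₋₁ = 1, q₋₁ = 0):
  k = 0: a₀ = 1; p₀/q₀ = 1/1; p₀² − 2·q₀² = 1 − 2 = -1.
  k = 1: m = 1, d = 1, a = ⌊(1 + 1)/1⌋ = 2; p/q = (2·1 + 1)/(2·1 + 0) = 3/2; p² − 2·q² = 9 − 8 = 1.
  The first convergent with p² − 2·q² = 1 gives the fundamental solution (x₁, y₁) = (3, 2).
Step 2: Apply the recurrence (x_{n+1}, y_{n+1}) = (x₁x_n + 2y₁y_n, x₁y_n + y₁x_n) repeatedly.
  From (x_1, y_1) = (3, 2): x_2 = 3·3 + 2·2·2 = 17; y_2 = 3·2 + 2·3 = 12.
  From (x_2, y_2) = (17, 12): x_3 = 3·17 + 2·2·12 = 99; y_3 = 3·12 + 2·17 = 70.
  From (x_3, y_3) = (99, 70): x_4 = 3·99 + 2·2·70 = 577; y_4 = 3·70 + 2·99 = 408.
  From (x_4, y_4) = (577, 408): x_5 = 3·577 + 2·2·408 = 3363; y_5 = 3·408 + 2·577 = 2378.
  From (x_5, y_5) = (3363, 2378): x_6 = 3·3363 + 2·2·2378 = 19601; y_6 = 3·2378 + 2·3363 = 13860.
  From (x_6, y_6) = (19601, 13860): x_7 = 3·19601 + 2·2·13860 = 114243; y_7 = 3·13860 + 2·19601 = 80782.
  From (x_7, y_7) = (114243, 80782): x_8 = 3·114243 + 2·2·80782 = 665857; y_8 = 3·80782 + 2·114243 = 470832.
Step 3: Verify x_8² - 2·y_8² = 443365544449 - 443365544448 = 1 (should be 1). ✓

(x_1, y_1) = (3, 2); (x_8, y_8) = (665857, 470832).


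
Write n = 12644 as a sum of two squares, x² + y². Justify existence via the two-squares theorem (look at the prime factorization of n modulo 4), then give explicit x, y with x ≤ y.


Step 1: Factor n = 12644 = 2^2 · 29 · 109.
Step 2: Check the mod-4 condition on each prime factor: 2 = 2 (special); 29 ≡ 1 (mod 4), exponent 1; 109 ≡ 1 (mod 4), exponent 1.
All primes ≡ 3 (mod 4) appear to even exponent (or don't appear), so by the two-squares theorem n IS expressible as a sum of two squares.
Step 3: Build a representation. Group n = k² · m with k = 2 and m = 29 · 109 = 3161 (a product of primes ≡ 1 (mod 4)); a representation of m scales to one of n via (k·x)² + (k·y)² = k²(x² + y²). Each prime p ≡ 1 (mod 4) is itself a sum of two squares; find a² by testing p − a² for a perfect square:
  29: 29 − 1² = 28, 29 − 2² = 25 = 5² ⇒ 29 = 2² + 5².
  109: 109 − 1² = 108, 109 − 2² = 105, 109 − 3² = 100 = 10² ⇒ 109 = 3² + 10².
  Combine using the Brahmagupta–Fibonacci identity (a² + b²)(c² + d²) = (ac − bd)² + (ad + bc)² = (ac + bd)² + (ad − bc)²:
  29 · 109 = 3161: from (2² + 5²)(3² + 10²), take (2·3 − 5·10, 2·10 + 5·3) = (6 − 50, 20 + 15) = (-44, 35); dropping signs (only squares matter) gives (44, 35); check 44² + 35² = 1936 + 1225 = 3161 ✓.
  Scale by k = 2: (2·44, 2·35) = (88, 70).
Step 4: Order so x ≤ y and verify: 70² + 88² = 4900 + 7744 = 12644 = n. ✓

n = 12644 = 70² + 88² (one valid representation with x ≤ y).


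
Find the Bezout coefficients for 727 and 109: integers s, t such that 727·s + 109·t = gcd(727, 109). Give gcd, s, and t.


Euclidean algorithm on (727, 109) — divide until remainder is 0:
  727 = 6 · 109 + 73
  109 = 1 · 73 + 36
  73 = 2 · 36 + 1
  36 = 36 · 1 + 0
gcd(727, 109) = 1.
Track Bezout coefficients alongside the remainders: start with r₀ = 727 = a·1 + b·0 (s = 1, t = 0) and r₁ = 109 = a·0 + b·1 (s = 0, t = 1); each new remainder r_{k+1} = r_{k-1} − q_k·r_k inherits s_{k+1} = s_{k-1} − q_k·s_k, t_{k+1} = t_{k-1} − q_k·t_k, so r_k = a·s_k + b·t_k at every step:
  q = 6: r = 73, s = 1 − 6·0 = 1, t = 0 − 6·1 = -6  (check: 727·1 + 109·(-6) = 73)
  q = 1: r = 36, s = 0 − 1·1 = -1, t = 1 − 1·(-6) = 7  (check: 727·(-1) + 109·7 = 36)
  q = 2: r = 1, s = 1 − 2·(-1) = 3, t = -6 − 2·7 = -20  (check: 727·3 + 109·(-20) = 1)
The row with r = 1 (the gcd) gives the Bezout coefficients s = 3, t = -20.
Result: 727 · (3) + 109 · (-20) = 1.

gcd(727, 109) = 1; s = 3, t = -20 (check: 727·3 + 109·(-20) = 1).


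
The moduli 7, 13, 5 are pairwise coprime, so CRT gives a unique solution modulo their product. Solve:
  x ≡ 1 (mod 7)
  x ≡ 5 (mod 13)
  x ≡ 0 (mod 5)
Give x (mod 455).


Moduli 7, 13, 5 are pairwise coprime; by CRT there is a unique solution modulo M = 7 · 13 · 5 = 455.
Solve pairwise, accumulating the modulus:
  Start with x ≡ 1 (mod 7).
  Combine with x ≡ 5 (mod 13): since gcd(7, 13) = 1, we get a unique residue mod 91.
    Write x = 1 + 7·t and substitute into x ≡ 5 (mod 13): 7·t ≡ 5 − 1 = 4 (mod 13).
    The inverse of 7 mod 13 is 2 (since 7·2 = 14 = 1·13 + 1), so t ≡ 2·4 = 8 ≡ 8 (mod 13).
    Then x = 1 + 7·8 = 57, valid modulo lcm(7, 13) = 91: x ≡ 57 (mod 91).
  Combine with x ≡ 0 (mod 5): since gcd(91, 5) = 1, we get a unique residue mod 455.
    Write x = 57 + 91·t and substitute into x ≡ 0 (mod 5): 91·t ≡ 0 − 57 = -57 (mod 5).
    Reduce coefficients mod 5: 1·t ≡ 3 (mod 5).
    So t ≡ 3 (mod 5).
    Then x = 57 + 91·3 = 330, valid modulo lcm(91, 5) = 455: x ≡ 330 (mod 455).
Verify: 330 mod 7 = 1 ✓, 330 mod 13 = 5 ✓, 330 mod 5 = 0 ✓.

x ≡ 330 (mod 455).


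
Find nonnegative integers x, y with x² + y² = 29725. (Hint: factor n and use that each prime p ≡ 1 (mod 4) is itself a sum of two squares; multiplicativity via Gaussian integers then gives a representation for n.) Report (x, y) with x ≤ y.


Step 1: Factor n = 29725 = 5^2 · 29 · 41.
Step 2: Check the mod-4 condition on each prime factor: 5 ≡ 1 (mod 4), exponent 2; 29 ≡ 1 (mod 4), exponent 1; 41 ≡ 1 (mod 4), exponent 1.
All primes ≡ 3 (mod 4) appear to even exponent (or don't appear), so by the two-squares theorem n IS expressible as a sum of two squares.
Step 3: Build a representation. Group n = k² · m with k = 5 and m = 29 · 41 = 1189 (a product of primes ≡ 1 (mod 4)); a representation of m scales to one of n via (k·x)² + (k·y)² = k²(x² + y²). Each prime p ≡ 1 (mod 4) is itself a sum of two squares; find a² by testing p − a² for a perfect square:
  29: 29 − 1² = 28, 29 − 2² = 25 = 5² ⇒ 29 = 2² + 5².
  41: 41 − 1² = 40, 41 − 2² = 37, 41 − 3² = 32, 41 − 4² = 25 = 5² ⇒ 41 = 4² + 5².
  Combine using the Brahmagupta–Fibonacci identity (a² + b²)(c² + d²) = (ac − bd)² + (ad + bc)² = (ac + bd)² + (ad − bc)²:
  29 · 41 = 1189: from (2² + 5²)(4² + 5²), take (2·4 − 5·5, 2·5 + 5·4) = (8 − 25, 10 + 20) = (-17, 30); dropping signs (only squares matter) gives (17, 30); check 17² + 30² = 289 + 900 = 1189 ✓.
  Scale by k = 5: (5·17, 5·30) = (85, 150).
Step 4: Order so x ≤ y and verify: 85² + 150² = 7225 + 22500 = 29725 = n. ✓

n = 29725 = 85² + 150² (one valid representation with x ≤ y).


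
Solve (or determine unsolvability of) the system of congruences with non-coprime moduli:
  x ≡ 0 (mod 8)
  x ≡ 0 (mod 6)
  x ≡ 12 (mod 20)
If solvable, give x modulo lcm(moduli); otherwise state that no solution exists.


Moduli 8, 6, 20 are not pairwise coprime, so CRT works modulo lcm(m_i) when all pairwise compatibility conditions hold.
Pairwise compatibility: gcd(m_i, m_j) must divide a_i - a_j for every pair.
Merge one congruence at a time:
  Start: x ≡ 0 (mod 8).
  Combine with x ≡ 0 (mod 6): gcd(8, 6) = 2; 0 - 0 = 0, which IS divisible by 2, so compatible.
    Write x = 0 + 8·t and substitute into x ≡ 0 (mod 6): 8·t ≡ 0 − 0 = 0 (mod 6).
    Divide the congruence (and modulus) by g = 2: 4·t ≡ 0 (mod 3).
    Reduce coefficients mod 3: 1·t ≡ 0 (mod 3).
    So t ≡ 0 (mod 3).
    Then x = 0 + 8·0 = 0, valid modulo lcm(8, 6) = 24: x ≡ 0 (mod 24).
  Combine with x ≡ 12 (mod 20): gcd(24, 20) = 4; 12 - 0 = 12, which IS divisible by 4, so compatible.
    Write x = 0 + 24·t and substitute into x ≡ 12 (mod 20): 24·t ≡ 12 − 0 = 12 (mod 20).
    Divide the congruence (and modulus) by g = 4: 6·t ≡ 3 (mod 5).
    Reduce coefficients mod 5: 1·t ≡ 3 (mod 5).
    So t ≡ 3 (mod 5).
    Then x = 0 + 24·3 = 72, valid modulo lcm(24, 20) = 120: x ≡ 72 (mod 120).
Verify: 72 mod 8 = 0, 72 mod 6 = 0, 72 mod 20 = 12.

x ≡ 72 (mod 120).


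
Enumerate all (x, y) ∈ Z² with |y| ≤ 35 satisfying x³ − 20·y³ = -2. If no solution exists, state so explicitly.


The equation is x³ - 20y³ = -2. For fixed y, x³ = 20·y³ − 2, so a solution requires the RHS to be a perfect cube.
Strategy: iterate y from -35 to 35, compute RHS = 20·y³ − 2, and check whether it is a (positive or negative) perfect cube.
Check small values of y:
  y = 0: RHS = -2 is not a perfect cube.
  y = 1: RHS = 18 is not a perfect cube.
  y = -1: RHS = -22 is not a perfect cube.
  y = 2: RHS = 158 is not a perfect cube.
  y = -2: RHS = -162 is not a perfect cube.
  y = 3: RHS = 538 is not a perfect cube.
  y = -3: RHS = -542 is not a perfect cube.
Continuing the search up to |y| = 35 finds no solutions either.
No (x, y) in the scanned range satisfies the equation.

No integer solutions with |y| ≤ 35.
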